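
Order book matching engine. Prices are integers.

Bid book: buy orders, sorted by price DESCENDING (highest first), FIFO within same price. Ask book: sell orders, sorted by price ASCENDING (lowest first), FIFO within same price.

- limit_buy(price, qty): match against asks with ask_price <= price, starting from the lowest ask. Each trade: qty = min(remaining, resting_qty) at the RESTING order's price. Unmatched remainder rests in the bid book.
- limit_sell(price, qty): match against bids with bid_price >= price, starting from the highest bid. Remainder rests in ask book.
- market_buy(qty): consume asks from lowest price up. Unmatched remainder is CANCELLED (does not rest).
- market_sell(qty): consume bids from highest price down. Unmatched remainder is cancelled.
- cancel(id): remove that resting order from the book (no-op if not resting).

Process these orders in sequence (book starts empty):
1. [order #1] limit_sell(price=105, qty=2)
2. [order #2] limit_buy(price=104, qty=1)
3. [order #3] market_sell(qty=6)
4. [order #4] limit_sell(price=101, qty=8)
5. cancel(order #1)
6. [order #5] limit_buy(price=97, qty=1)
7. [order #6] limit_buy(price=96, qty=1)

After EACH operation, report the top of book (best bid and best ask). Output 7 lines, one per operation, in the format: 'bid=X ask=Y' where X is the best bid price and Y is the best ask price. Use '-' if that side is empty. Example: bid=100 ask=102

Answer: bid=- ask=105
bid=104 ask=105
bid=- ask=105
bid=- ask=101
bid=- ask=101
bid=97 ask=101
bid=97 ask=101

Derivation:
After op 1 [order #1] limit_sell(price=105, qty=2): fills=none; bids=[-] asks=[#1:2@105]
After op 2 [order #2] limit_buy(price=104, qty=1): fills=none; bids=[#2:1@104] asks=[#1:2@105]
After op 3 [order #3] market_sell(qty=6): fills=#2x#3:1@104; bids=[-] asks=[#1:2@105]
After op 4 [order #4] limit_sell(price=101, qty=8): fills=none; bids=[-] asks=[#4:8@101 #1:2@105]
After op 5 cancel(order #1): fills=none; bids=[-] asks=[#4:8@101]
After op 6 [order #5] limit_buy(price=97, qty=1): fills=none; bids=[#5:1@97] asks=[#4:8@101]
After op 7 [order #6] limit_buy(price=96, qty=1): fills=none; bids=[#5:1@97 #6:1@96] asks=[#4:8@101]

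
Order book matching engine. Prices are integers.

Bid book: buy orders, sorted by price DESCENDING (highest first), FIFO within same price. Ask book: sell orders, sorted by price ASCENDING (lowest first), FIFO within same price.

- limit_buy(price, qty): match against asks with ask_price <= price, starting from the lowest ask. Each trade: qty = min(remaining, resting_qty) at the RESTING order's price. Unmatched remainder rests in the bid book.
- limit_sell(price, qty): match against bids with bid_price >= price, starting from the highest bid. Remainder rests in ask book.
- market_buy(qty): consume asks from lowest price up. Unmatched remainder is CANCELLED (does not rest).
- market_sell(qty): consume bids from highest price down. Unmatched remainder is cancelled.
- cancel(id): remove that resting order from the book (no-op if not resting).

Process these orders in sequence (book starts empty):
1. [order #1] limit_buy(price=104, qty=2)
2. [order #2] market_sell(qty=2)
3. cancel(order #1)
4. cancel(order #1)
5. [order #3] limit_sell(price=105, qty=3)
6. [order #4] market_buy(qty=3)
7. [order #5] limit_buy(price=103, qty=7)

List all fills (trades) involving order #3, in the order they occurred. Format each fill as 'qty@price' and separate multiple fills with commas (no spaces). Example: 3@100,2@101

After op 1 [order #1] limit_buy(price=104, qty=2): fills=none; bids=[#1:2@104] asks=[-]
After op 2 [order #2] market_sell(qty=2): fills=#1x#2:2@104; bids=[-] asks=[-]
After op 3 cancel(order #1): fills=none; bids=[-] asks=[-]
After op 4 cancel(order #1): fills=none; bids=[-] asks=[-]
After op 5 [order #3] limit_sell(price=105, qty=3): fills=none; bids=[-] asks=[#3:3@105]
After op 6 [order #4] market_buy(qty=3): fills=#4x#3:3@105; bids=[-] asks=[-]
After op 7 [order #5] limit_buy(price=103, qty=7): fills=none; bids=[#5:7@103] asks=[-]

Answer: 3@105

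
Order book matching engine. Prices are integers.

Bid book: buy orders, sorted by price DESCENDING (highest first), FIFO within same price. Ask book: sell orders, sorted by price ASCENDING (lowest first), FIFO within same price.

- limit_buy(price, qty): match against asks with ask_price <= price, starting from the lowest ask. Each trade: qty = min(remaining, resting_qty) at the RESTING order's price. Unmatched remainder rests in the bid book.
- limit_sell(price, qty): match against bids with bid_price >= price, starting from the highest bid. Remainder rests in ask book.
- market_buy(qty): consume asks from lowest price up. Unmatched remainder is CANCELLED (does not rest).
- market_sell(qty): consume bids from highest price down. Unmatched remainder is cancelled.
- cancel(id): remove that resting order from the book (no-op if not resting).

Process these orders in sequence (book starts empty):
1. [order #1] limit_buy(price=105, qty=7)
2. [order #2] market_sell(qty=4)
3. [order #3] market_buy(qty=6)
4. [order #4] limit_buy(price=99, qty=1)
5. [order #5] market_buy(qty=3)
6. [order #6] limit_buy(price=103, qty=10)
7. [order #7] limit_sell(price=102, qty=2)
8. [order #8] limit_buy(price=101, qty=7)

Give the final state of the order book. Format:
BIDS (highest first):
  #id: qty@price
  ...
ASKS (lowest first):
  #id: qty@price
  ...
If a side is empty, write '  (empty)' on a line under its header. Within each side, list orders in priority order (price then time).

Answer: BIDS (highest first):
  #1: 1@105
  #6: 10@103
  #8: 7@101
  #4: 1@99
ASKS (lowest first):
  (empty)

Derivation:
After op 1 [order #1] limit_buy(price=105, qty=7): fills=none; bids=[#1:7@105] asks=[-]
After op 2 [order #2] market_sell(qty=4): fills=#1x#2:4@105; bids=[#1:3@105] asks=[-]
After op 3 [order #3] market_buy(qty=6): fills=none; bids=[#1:3@105] asks=[-]
After op 4 [order #4] limit_buy(price=99, qty=1): fills=none; bids=[#1:3@105 #4:1@99] asks=[-]
After op 5 [order #5] market_buy(qty=3): fills=none; bids=[#1:3@105 #4:1@99] asks=[-]
After op 6 [order #6] limit_buy(price=103, qty=10): fills=none; bids=[#1:3@105 #6:10@103 #4:1@99] asks=[-]
After op 7 [order #7] limit_sell(price=102, qty=2): fills=#1x#7:2@105; bids=[#1:1@105 #6:10@103 #4:1@99] asks=[-]
After op 8 [order #8] limit_buy(price=101, qty=7): fills=none; bids=[#1:1@105 #6:10@103 #8:7@101 #4:1@99] asks=[-]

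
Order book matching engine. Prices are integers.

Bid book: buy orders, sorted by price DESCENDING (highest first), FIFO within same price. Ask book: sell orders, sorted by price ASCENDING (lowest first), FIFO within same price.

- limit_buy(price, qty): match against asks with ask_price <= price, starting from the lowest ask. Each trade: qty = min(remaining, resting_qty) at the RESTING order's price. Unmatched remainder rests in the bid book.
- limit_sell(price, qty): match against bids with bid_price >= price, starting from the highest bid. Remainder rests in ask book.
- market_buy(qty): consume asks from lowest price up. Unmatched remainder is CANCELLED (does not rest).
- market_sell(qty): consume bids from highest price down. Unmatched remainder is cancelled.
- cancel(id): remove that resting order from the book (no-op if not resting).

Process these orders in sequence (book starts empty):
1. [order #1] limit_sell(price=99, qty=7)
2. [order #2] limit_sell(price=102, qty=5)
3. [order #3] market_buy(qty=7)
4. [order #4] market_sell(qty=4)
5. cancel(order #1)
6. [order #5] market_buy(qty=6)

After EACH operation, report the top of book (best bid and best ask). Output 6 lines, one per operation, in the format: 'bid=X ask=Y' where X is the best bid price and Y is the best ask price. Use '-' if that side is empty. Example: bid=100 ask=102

After op 1 [order #1] limit_sell(price=99, qty=7): fills=none; bids=[-] asks=[#1:7@99]
After op 2 [order #2] limit_sell(price=102, qty=5): fills=none; bids=[-] asks=[#1:7@99 #2:5@102]
After op 3 [order #3] market_buy(qty=7): fills=#3x#1:7@99; bids=[-] asks=[#2:5@102]
After op 4 [order #4] market_sell(qty=4): fills=none; bids=[-] asks=[#2:5@102]
After op 5 cancel(order #1): fills=none; bids=[-] asks=[#2:5@102]
After op 6 [order #5] market_buy(qty=6): fills=#5x#2:5@102; bids=[-] asks=[-]

Answer: bid=- ask=99
bid=- ask=99
bid=- ask=102
bid=- ask=102
bid=- ask=102
bid=- ask=-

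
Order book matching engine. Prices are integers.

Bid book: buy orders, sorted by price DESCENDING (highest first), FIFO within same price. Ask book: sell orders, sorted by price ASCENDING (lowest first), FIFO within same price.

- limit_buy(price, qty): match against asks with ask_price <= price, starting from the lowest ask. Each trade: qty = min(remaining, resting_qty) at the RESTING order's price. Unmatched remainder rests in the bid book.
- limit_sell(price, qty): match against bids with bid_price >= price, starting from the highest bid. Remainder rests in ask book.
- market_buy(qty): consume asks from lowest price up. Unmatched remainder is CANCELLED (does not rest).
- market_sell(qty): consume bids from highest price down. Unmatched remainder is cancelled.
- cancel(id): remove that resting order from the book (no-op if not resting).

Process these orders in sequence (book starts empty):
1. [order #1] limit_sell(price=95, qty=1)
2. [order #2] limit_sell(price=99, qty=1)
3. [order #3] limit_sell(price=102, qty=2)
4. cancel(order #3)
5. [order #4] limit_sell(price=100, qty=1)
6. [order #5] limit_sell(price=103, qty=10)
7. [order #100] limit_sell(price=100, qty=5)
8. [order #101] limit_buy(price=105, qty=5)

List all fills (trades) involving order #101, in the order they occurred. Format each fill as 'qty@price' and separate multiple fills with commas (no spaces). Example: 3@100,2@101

After op 1 [order #1] limit_sell(price=95, qty=1): fills=none; bids=[-] asks=[#1:1@95]
After op 2 [order #2] limit_sell(price=99, qty=1): fills=none; bids=[-] asks=[#1:1@95 #2:1@99]
After op 3 [order #3] limit_sell(price=102, qty=2): fills=none; bids=[-] asks=[#1:1@95 #2:1@99 #3:2@102]
After op 4 cancel(order #3): fills=none; bids=[-] asks=[#1:1@95 #2:1@99]
After op 5 [order #4] limit_sell(price=100, qty=1): fills=none; bids=[-] asks=[#1:1@95 #2:1@99 #4:1@100]
After op 6 [order #5] limit_sell(price=103, qty=10): fills=none; bids=[-] asks=[#1:1@95 #2:1@99 #4:1@100 #5:10@103]
After op 7 [order #100] limit_sell(price=100, qty=5): fills=none; bids=[-] asks=[#1:1@95 #2:1@99 #4:1@100 #100:5@100 #5:10@103]
After op 8 [order #101] limit_buy(price=105, qty=5): fills=#101x#1:1@95 #101x#2:1@99 #101x#4:1@100 #101x#100:2@100; bids=[-] asks=[#100:3@100 #5:10@103]

Answer: 1@95,1@99,1@100,2@100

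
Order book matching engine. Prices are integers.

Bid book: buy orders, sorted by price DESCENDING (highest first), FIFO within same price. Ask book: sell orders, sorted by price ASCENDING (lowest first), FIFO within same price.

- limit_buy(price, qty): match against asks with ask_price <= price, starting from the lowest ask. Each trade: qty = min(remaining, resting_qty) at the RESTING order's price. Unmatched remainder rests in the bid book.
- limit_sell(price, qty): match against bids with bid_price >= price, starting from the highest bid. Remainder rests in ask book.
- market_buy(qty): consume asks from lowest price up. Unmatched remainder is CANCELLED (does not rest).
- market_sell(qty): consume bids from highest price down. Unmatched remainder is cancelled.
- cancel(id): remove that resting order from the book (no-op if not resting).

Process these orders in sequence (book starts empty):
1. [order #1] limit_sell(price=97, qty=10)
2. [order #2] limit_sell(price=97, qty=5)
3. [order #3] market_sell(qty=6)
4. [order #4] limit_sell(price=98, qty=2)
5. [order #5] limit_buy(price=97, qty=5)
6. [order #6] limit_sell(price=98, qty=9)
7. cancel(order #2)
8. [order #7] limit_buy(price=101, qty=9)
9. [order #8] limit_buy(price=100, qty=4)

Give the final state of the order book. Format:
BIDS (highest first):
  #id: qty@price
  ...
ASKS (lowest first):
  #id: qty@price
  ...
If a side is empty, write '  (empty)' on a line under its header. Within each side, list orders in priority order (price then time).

After op 1 [order #1] limit_sell(price=97, qty=10): fills=none; bids=[-] asks=[#1:10@97]
After op 2 [order #2] limit_sell(price=97, qty=5): fills=none; bids=[-] asks=[#1:10@97 #2:5@97]
After op 3 [order #3] market_sell(qty=6): fills=none; bids=[-] asks=[#1:10@97 #2:5@97]
After op 4 [order #4] limit_sell(price=98, qty=2): fills=none; bids=[-] asks=[#1:10@97 #2:5@97 #4:2@98]
After op 5 [order #5] limit_buy(price=97, qty=5): fills=#5x#1:5@97; bids=[-] asks=[#1:5@97 #2:5@97 #4:2@98]
After op 6 [order #6] limit_sell(price=98, qty=9): fills=none; bids=[-] asks=[#1:5@97 #2:5@97 #4:2@98 #6:9@98]
After op 7 cancel(order #2): fills=none; bids=[-] asks=[#1:5@97 #4:2@98 #6:9@98]
After op 8 [order #7] limit_buy(price=101, qty=9): fills=#7x#1:5@97 #7x#4:2@98 #7x#6:2@98; bids=[-] asks=[#6:7@98]
After op 9 [order #8] limit_buy(price=100, qty=4): fills=#8x#6:4@98; bids=[-] asks=[#6:3@98]

Answer: BIDS (highest first):
  (empty)
ASKS (lowest first):
  #6: 3@98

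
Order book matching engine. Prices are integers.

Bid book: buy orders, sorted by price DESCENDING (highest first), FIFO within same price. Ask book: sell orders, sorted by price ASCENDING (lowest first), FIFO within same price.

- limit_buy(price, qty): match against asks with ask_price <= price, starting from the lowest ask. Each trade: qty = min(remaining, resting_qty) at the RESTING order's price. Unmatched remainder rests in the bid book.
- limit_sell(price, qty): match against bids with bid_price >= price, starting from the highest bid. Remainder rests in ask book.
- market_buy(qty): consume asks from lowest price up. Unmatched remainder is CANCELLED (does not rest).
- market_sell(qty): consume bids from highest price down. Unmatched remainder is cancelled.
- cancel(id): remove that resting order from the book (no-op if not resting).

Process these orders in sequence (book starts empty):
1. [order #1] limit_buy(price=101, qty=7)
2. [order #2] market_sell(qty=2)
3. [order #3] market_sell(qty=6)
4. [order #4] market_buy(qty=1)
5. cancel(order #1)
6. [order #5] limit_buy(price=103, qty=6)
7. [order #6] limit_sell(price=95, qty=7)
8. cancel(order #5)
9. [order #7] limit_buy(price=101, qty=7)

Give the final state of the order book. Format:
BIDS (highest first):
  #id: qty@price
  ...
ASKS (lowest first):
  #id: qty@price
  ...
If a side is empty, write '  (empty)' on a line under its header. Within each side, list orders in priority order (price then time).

Answer: BIDS (highest first):
  #7: 6@101
ASKS (lowest first):
  (empty)

Derivation:
After op 1 [order #1] limit_buy(price=101, qty=7): fills=none; bids=[#1:7@101] asks=[-]
After op 2 [order #2] market_sell(qty=2): fills=#1x#2:2@101; bids=[#1:5@101] asks=[-]
After op 3 [order #3] market_sell(qty=6): fills=#1x#3:5@101; bids=[-] asks=[-]
After op 4 [order #4] market_buy(qty=1): fills=none; bids=[-] asks=[-]
After op 5 cancel(order #1): fills=none; bids=[-] asks=[-]
After op 6 [order #5] limit_buy(price=103, qty=6): fills=none; bids=[#5:6@103] asks=[-]
After op 7 [order #6] limit_sell(price=95, qty=7): fills=#5x#6:6@103; bids=[-] asks=[#6:1@95]
After op 8 cancel(order #5): fills=none; bids=[-] asks=[#6:1@95]
After op 9 [order #7] limit_buy(price=101, qty=7): fills=#7x#6:1@95; bids=[#7:6@101] asks=[-]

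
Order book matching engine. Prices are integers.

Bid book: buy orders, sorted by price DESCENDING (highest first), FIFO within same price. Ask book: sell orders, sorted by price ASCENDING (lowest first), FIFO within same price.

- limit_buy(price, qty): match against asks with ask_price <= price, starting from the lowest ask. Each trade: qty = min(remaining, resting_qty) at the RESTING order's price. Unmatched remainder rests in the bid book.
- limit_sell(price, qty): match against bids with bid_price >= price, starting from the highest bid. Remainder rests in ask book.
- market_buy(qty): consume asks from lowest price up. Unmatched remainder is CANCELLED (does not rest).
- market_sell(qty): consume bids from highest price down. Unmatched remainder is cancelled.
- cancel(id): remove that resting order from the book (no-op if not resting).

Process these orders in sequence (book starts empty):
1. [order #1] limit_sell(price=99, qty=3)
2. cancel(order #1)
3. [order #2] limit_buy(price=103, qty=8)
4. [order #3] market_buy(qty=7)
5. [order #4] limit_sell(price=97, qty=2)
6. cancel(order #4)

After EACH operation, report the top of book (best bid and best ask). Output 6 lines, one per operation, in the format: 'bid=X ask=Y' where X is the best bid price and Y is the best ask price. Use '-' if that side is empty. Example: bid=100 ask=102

After op 1 [order #1] limit_sell(price=99, qty=3): fills=none; bids=[-] asks=[#1:3@99]
After op 2 cancel(order #1): fills=none; bids=[-] asks=[-]
After op 3 [order #2] limit_buy(price=103, qty=8): fills=none; bids=[#2:8@103] asks=[-]
After op 4 [order #3] market_buy(qty=7): fills=none; bids=[#2:8@103] asks=[-]
After op 5 [order #4] limit_sell(price=97, qty=2): fills=#2x#4:2@103; bids=[#2:6@103] asks=[-]
After op 6 cancel(order #4): fills=none; bids=[#2:6@103] asks=[-]

Answer: bid=- ask=99
bid=- ask=-
bid=103 ask=-
bid=103 ask=-
bid=103 ask=-
bid=103 ask=-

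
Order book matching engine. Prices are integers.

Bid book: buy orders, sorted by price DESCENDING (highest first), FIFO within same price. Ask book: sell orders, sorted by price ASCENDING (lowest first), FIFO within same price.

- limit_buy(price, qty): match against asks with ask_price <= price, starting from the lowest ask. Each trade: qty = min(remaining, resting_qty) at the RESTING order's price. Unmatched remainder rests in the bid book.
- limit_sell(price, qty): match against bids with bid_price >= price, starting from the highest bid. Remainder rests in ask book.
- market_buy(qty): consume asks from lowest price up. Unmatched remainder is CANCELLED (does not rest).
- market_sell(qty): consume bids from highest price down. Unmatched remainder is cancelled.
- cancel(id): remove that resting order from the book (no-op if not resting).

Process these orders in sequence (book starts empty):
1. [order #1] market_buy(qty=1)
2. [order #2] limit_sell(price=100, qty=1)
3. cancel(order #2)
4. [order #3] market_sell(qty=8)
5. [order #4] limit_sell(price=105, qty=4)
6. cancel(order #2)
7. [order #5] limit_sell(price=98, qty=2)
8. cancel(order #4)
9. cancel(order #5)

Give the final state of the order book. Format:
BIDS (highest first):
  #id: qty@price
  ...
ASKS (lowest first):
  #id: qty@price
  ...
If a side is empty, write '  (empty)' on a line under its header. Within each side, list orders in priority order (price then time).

Answer: BIDS (highest first):
  (empty)
ASKS (lowest first):
  (empty)

Derivation:
After op 1 [order #1] market_buy(qty=1): fills=none; bids=[-] asks=[-]
After op 2 [order #2] limit_sell(price=100, qty=1): fills=none; bids=[-] asks=[#2:1@100]
After op 3 cancel(order #2): fills=none; bids=[-] asks=[-]
After op 4 [order #3] market_sell(qty=8): fills=none; bids=[-] asks=[-]
After op 5 [order #4] limit_sell(price=105, qty=4): fills=none; bids=[-] asks=[#4:4@105]
After op 6 cancel(order #2): fills=none; bids=[-] asks=[#4:4@105]
After op 7 [order #5] limit_sell(price=98, qty=2): fills=none; bids=[-] asks=[#5:2@98 #4:4@105]
After op 8 cancel(order #4): fills=none; bids=[-] asks=[#5:2@98]
After op 9 cancel(order #5): fills=none; bids=[-] asks=[-]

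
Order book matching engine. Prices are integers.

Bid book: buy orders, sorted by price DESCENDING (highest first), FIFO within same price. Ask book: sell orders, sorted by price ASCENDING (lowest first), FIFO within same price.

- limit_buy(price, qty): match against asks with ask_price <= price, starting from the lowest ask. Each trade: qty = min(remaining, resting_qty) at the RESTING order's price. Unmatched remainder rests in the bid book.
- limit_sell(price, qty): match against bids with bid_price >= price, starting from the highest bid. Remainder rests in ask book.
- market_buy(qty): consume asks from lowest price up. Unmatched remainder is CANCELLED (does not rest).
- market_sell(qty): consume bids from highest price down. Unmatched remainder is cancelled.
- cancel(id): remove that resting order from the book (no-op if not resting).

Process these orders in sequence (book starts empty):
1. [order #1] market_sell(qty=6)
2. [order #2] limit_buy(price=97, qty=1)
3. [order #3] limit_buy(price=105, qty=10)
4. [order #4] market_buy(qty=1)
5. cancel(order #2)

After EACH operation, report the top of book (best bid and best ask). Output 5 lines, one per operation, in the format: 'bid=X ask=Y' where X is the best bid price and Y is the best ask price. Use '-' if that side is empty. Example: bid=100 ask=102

After op 1 [order #1] market_sell(qty=6): fills=none; bids=[-] asks=[-]
After op 2 [order #2] limit_buy(price=97, qty=1): fills=none; bids=[#2:1@97] asks=[-]
After op 3 [order #3] limit_buy(price=105, qty=10): fills=none; bids=[#3:10@105 #2:1@97] asks=[-]
After op 4 [order #4] market_buy(qty=1): fills=none; bids=[#3:10@105 #2:1@97] asks=[-]
After op 5 cancel(order #2): fills=none; bids=[#3:10@105] asks=[-]

Answer: bid=- ask=-
bid=97 ask=-
bid=105 ask=-
bid=105 ask=-
bid=105 ask=-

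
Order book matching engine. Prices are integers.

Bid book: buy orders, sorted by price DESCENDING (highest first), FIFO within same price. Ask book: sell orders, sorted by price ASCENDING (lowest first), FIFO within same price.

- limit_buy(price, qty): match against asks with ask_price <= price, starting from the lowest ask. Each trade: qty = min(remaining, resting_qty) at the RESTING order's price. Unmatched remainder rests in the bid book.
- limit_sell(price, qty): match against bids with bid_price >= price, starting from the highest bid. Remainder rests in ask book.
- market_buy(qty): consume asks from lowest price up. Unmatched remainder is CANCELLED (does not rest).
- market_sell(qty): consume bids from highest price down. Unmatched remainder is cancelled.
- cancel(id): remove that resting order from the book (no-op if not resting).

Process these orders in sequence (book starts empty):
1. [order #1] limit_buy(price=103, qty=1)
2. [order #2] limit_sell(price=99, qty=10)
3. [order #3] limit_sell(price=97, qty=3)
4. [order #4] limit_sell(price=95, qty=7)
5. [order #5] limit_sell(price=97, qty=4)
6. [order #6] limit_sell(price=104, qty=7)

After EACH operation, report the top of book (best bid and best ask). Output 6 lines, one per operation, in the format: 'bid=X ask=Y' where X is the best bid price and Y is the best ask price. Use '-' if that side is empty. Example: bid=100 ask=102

Answer: bid=103 ask=-
bid=- ask=99
bid=- ask=97
bid=- ask=95
bid=- ask=95
bid=- ask=95

Derivation:
After op 1 [order #1] limit_buy(price=103, qty=1): fills=none; bids=[#1:1@103] asks=[-]
After op 2 [order #2] limit_sell(price=99, qty=10): fills=#1x#2:1@103; bids=[-] asks=[#2:9@99]
After op 3 [order #3] limit_sell(price=97, qty=3): fills=none; bids=[-] asks=[#3:3@97 #2:9@99]
After op 4 [order #4] limit_sell(price=95, qty=7): fills=none; bids=[-] asks=[#4:7@95 #3:3@97 #2:9@99]
After op 5 [order #5] limit_sell(price=97, qty=4): fills=none; bids=[-] asks=[#4:7@95 #3:3@97 #5:4@97 #2:9@99]
After op 6 [order #6] limit_sell(price=104, qty=7): fills=none; bids=[-] asks=[#4:7@95 #3:3@97 #5:4@97 #2:9@99 #6:7@104]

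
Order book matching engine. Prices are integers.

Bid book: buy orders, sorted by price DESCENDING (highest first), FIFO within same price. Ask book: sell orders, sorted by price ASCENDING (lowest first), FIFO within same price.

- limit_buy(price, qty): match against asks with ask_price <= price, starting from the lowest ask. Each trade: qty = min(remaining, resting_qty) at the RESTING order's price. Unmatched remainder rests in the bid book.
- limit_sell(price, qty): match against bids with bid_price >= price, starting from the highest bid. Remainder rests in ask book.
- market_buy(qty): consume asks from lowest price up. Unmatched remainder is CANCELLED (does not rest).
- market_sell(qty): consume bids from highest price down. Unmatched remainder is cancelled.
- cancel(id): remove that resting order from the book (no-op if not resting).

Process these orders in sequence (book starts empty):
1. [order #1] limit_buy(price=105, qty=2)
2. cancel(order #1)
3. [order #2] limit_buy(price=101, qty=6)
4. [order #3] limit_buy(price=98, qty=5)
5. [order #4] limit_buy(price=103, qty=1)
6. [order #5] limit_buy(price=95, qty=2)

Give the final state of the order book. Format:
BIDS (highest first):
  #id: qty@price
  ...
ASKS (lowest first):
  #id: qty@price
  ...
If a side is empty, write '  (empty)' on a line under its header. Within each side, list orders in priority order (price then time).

After op 1 [order #1] limit_buy(price=105, qty=2): fills=none; bids=[#1:2@105] asks=[-]
After op 2 cancel(order #1): fills=none; bids=[-] asks=[-]
After op 3 [order #2] limit_buy(price=101, qty=6): fills=none; bids=[#2:6@101] asks=[-]
After op 4 [order #3] limit_buy(price=98, qty=5): fills=none; bids=[#2:6@101 #3:5@98] asks=[-]
After op 5 [order #4] limit_buy(price=103, qty=1): fills=none; bids=[#4:1@103 #2:6@101 #3:5@98] asks=[-]
After op 6 [order #5] limit_buy(price=95, qty=2): fills=none; bids=[#4:1@103 #2:6@101 #3:5@98 #5:2@95] asks=[-]

Answer: BIDS (highest first):
  #4: 1@103
  #2: 6@101
  #3: 5@98
  #5: 2@95
ASKS (lowest first):
  (empty)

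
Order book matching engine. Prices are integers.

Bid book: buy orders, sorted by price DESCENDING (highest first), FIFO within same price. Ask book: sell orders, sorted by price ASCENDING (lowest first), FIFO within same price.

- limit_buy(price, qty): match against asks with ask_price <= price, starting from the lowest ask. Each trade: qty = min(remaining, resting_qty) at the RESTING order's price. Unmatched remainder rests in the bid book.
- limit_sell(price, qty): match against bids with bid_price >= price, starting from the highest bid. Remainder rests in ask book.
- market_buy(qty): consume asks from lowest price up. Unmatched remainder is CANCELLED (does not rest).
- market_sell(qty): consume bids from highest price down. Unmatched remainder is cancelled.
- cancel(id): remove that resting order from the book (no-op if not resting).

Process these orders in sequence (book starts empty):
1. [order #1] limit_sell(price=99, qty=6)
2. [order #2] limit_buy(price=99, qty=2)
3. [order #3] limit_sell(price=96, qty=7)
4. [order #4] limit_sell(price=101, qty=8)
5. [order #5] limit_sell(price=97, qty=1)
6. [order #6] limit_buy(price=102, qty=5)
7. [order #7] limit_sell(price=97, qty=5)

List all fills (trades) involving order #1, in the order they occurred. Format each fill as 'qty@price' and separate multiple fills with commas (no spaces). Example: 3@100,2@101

After op 1 [order #1] limit_sell(price=99, qty=6): fills=none; bids=[-] asks=[#1:6@99]
After op 2 [order #2] limit_buy(price=99, qty=2): fills=#2x#1:2@99; bids=[-] asks=[#1:4@99]
After op 3 [order #3] limit_sell(price=96, qty=7): fills=none; bids=[-] asks=[#3:7@96 #1:4@99]
After op 4 [order #4] limit_sell(price=101, qty=8): fills=none; bids=[-] asks=[#3:7@96 #1:4@99 #4:8@101]
After op 5 [order #5] limit_sell(price=97, qty=1): fills=none; bids=[-] asks=[#3:7@96 #5:1@97 #1:4@99 #4:8@101]
After op 6 [order #6] limit_buy(price=102, qty=5): fills=#6x#3:5@96; bids=[-] asks=[#3:2@96 #5:1@97 #1:4@99 #4:8@101]
After op 7 [order #7] limit_sell(price=97, qty=5): fills=none; bids=[-] asks=[#3:2@96 #5:1@97 #7:5@97 #1:4@99 #4:8@101]

Answer: 2@99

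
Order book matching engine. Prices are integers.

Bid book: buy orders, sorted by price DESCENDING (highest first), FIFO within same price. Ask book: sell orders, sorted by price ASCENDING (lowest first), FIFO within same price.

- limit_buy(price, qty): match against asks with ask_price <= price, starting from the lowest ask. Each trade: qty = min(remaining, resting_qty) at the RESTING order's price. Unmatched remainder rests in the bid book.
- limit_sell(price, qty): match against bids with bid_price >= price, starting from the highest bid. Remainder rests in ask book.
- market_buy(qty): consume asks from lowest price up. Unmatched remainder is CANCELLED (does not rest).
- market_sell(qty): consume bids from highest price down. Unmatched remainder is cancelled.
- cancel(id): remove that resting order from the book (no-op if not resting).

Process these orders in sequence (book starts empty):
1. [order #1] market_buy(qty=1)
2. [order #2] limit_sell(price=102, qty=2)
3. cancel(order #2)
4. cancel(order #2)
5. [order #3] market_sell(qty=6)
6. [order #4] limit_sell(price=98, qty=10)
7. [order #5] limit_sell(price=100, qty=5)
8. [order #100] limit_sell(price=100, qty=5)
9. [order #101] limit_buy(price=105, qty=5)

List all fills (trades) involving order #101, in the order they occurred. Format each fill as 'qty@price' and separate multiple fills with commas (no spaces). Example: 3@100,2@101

Answer: 5@98

Derivation:
After op 1 [order #1] market_buy(qty=1): fills=none; bids=[-] asks=[-]
After op 2 [order #2] limit_sell(price=102, qty=2): fills=none; bids=[-] asks=[#2:2@102]
After op 3 cancel(order #2): fills=none; bids=[-] asks=[-]
After op 4 cancel(order #2): fills=none; bids=[-] asks=[-]
After op 5 [order #3] market_sell(qty=6): fills=none; bids=[-] asks=[-]
After op 6 [order #4] limit_sell(price=98, qty=10): fills=none; bids=[-] asks=[#4:10@98]
After op 7 [order #5] limit_sell(price=100, qty=5): fills=none; bids=[-] asks=[#4:10@98 #5:5@100]
After op 8 [order #100] limit_sell(price=100, qty=5): fills=none; bids=[-] asks=[#4:10@98 #5:5@100 #100:5@100]
After op 9 [order #101] limit_buy(price=105, qty=5): fills=#101x#4:5@98; bids=[-] asks=[#4:5@98 #5:5@100 #100:5@100]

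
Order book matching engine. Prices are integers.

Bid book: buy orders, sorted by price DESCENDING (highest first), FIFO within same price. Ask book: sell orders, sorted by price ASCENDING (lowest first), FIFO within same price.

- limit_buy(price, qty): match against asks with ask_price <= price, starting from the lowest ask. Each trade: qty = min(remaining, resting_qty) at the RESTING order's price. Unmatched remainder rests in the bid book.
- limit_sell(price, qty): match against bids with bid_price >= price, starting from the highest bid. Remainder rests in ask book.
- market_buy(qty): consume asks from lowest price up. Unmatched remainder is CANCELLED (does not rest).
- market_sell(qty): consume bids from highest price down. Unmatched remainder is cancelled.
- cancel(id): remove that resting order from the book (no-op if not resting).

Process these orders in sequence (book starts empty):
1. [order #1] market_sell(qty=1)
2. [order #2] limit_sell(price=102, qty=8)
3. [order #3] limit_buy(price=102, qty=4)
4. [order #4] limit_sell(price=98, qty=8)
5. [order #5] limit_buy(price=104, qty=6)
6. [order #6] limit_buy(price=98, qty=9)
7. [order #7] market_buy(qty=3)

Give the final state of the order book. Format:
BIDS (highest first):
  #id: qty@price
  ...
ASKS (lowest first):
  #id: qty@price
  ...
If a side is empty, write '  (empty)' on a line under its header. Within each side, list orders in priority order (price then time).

After op 1 [order #1] market_sell(qty=1): fills=none; bids=[-] asks=[-]
After op 2 [order #2] limit_sell(price=102, qty=8): fills=none; bids=[-] asks=[#2:8@102]
After op 3 [order #3] limit_buy(price=102, qty=4): fills=#3x#2:4@102; bids=[-] asks=[#2:4@102]
After op 4 [order #4] limit_sell(price=98, qty=8): fills=none; bids=[-] asks=[#4:8@98 #2:4@102]
After op 5 [order #5] limit_buy(price=104, qty=6): fills=#5x#4:6@98; bids=[-] asks=[#4:2@98 #2:4@102]
After op 6 [order #6] limit_buy(price=98, qty=9): fills=#6x#4:2@98; bids=[#6:7@98] asks=[#2:4@102]
After op 7 [order #7] market_buy(qty=3): fills=#7x#2:3@102; bids=[#6:7@98] asks=[#2:1@102]

Answer: BIDS (highest first):
  #6: 7@98
ASKS (lowest first):
  #2: 1@102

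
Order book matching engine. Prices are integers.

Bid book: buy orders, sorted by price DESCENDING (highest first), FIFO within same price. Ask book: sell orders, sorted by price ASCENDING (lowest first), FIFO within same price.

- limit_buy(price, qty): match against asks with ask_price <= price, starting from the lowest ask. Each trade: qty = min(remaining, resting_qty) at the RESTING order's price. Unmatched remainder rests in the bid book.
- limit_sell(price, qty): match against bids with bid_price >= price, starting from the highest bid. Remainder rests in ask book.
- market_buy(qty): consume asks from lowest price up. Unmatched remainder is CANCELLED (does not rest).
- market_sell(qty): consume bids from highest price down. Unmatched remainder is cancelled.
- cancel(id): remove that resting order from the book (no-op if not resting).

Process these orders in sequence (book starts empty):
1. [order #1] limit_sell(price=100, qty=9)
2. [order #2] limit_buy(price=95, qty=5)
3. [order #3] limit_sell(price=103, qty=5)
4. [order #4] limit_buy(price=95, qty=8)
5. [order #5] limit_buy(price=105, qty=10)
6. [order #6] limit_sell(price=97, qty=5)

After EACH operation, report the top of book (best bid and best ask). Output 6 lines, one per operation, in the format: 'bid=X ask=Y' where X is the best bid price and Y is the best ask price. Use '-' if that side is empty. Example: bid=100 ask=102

Answer: bid=- ask=100
bid=95 ask=100
bid=95 ask=100
bid=95 ask=100
bid=95 ask=103
bid=95 ask=97

Derivation:
After op 1 [order #1] limit_sell(price=100, qty=9): fills=none; bids=[-] asks=[#1:9@100]
After op 2 [order #2] limit_buy(price=95, qty=5): fills=none; bids=[#2:5@95] asks=[#1:9@100]
After op 3 [order #3] limit_sell(price=103, qty=5): fills=none; bids=[#2:5@95] asks=[#1:9@100 #3:5@103]
After op 4 [order #4] limit_buy(price=95, qty=8): fills=none; bids=[#2:5@95 #4:8@95] asks=[#1:9@100 #3:5@103]
After op 5 [order #5] limit_buy(price=105, qty=10): fills=#5x#1:9@100 #5x#3:1@103; bids=[#2:5@95 #4:8@95] asks=[#3:4@103]
After op 6 [order #6] limit_sell(price=97, qty=5): fills=none; bids=[#2:5@95 #4:8@95] asks=[#6:5@97 #3:4@103]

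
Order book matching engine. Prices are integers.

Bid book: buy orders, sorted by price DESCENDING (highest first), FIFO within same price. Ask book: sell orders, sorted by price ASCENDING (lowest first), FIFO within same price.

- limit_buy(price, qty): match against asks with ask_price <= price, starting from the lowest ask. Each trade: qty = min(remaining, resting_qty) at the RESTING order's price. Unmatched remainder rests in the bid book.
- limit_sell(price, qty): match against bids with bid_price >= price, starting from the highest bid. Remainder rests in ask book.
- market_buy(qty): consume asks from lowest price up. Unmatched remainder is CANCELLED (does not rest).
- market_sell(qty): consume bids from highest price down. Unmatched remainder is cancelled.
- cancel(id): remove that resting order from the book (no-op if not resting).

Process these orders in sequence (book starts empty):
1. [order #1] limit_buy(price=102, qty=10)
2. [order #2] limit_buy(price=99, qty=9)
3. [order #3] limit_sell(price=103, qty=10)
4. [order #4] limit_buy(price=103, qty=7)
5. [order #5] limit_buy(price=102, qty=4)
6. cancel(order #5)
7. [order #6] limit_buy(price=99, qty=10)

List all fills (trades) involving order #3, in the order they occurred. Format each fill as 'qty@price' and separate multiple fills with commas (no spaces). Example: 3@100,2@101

Answer: 7@103

Derivation:
After op 1 [order #1] limit_buy(price=102, qty=10): fills=none; bids=[#1:10@102] asks=[-]
After op 2 [order #2] limit_buy(price=99, qty=9): fills=none; bids=[#1:10@102 #2:9@99] asks=[-]
After op 3 [order #3] limit_sell(price=103, qty=10): fills=none; bids=[#1:10@102 #2:9@99] asks=[#3:10@103]
After op 4 [order #4] limit_buy(price=103, qty=7): fills=#4x#3:7@103; bids=[#1:10@102 #2:9@99] asks=[#3:3@103]
After op 5 [order #5] limit_buy(price=102, qty=4): fills=none; bids=[#1:10@102 #5:4@102 #2:9@99] asks=[#3:3@103]
After op 6 cancel(order #5): fills=none; bids=[#1:10@102 #2:9@99] asks=[#3:3@103]
After op 7 [order #6] limit_buy(price=99, qty=10): fills=none; bids=[#1:10@102 #2:9@99 #6:10@99] asks=[#3:3@103]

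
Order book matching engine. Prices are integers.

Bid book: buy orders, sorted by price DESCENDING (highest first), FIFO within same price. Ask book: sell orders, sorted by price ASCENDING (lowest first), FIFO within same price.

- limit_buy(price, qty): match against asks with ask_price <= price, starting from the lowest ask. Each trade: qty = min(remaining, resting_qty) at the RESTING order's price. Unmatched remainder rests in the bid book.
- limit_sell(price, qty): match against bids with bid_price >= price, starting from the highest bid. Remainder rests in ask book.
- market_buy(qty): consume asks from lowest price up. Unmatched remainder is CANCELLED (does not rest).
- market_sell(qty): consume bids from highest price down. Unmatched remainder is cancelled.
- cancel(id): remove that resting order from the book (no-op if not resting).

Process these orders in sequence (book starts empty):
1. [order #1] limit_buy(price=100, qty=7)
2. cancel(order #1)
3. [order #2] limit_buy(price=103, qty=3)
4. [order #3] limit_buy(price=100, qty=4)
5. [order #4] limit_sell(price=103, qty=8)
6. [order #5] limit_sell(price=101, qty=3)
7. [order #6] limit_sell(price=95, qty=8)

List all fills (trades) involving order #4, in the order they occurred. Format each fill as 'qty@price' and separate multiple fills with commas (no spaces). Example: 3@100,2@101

After op 1 [order #1] limit_buy(price=100, qty=7): fills=none; bids=[#1:7@100] asks=[-]
After op 2 cancel(order #1): fills=none; bids=[-] asks=[-]
After op 3 [order #2] limit_buy(price=103, qty=3): fills=none; bids=[#2:3@103] asks=[-]
After op 4 [order #3] limit_buy(price=100, qty=4): fills=none; bids=[#2:3@103 #3:4@100] asks=[-]
After op 5 [order #4] limit_sell(price=103, qty=8): fills=#2x#4:3@103; bids=[#3:4@100] asks=[#4:5@103]
After op 6 [order #5] limit_sell(price=101, qty=3): fills=none; bids=[#3:4@100] asks=[#5:3@101 #4:5@103]
After op 7 [order #6] limit_sell(price=95, qty=8): fills=#3x#6:4@100; bids=[-] asks=[#6:4@95 #5:3@101 #4:5@103]

Answer: 3@103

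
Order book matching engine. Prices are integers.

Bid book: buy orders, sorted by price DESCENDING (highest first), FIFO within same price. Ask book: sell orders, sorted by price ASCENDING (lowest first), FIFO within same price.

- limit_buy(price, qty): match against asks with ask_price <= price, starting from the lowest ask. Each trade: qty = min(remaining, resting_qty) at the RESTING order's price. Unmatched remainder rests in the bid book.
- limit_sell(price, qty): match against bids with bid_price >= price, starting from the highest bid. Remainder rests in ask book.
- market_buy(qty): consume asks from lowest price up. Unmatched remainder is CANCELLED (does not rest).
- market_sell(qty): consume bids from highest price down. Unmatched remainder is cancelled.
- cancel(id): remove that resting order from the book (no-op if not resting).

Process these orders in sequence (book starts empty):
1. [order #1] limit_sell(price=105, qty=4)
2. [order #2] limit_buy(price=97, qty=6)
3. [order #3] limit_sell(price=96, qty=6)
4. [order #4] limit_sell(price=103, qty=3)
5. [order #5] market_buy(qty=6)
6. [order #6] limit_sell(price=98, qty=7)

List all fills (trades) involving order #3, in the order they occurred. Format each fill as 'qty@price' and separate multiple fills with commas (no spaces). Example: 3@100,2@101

After op 1 [order #1] limit_sell(price=105, qty=4): fills=none; bids=[-] asks=[#1:4@105]
After op 2 [order #2] limit_buy(price=97, qty=6): fills=none; bids=[#2:6@97] asks=[#1:4@105]
After op 3 [order #3] limit_sell(price=96, qty=6): fills=#2x#3:6@97; bids=[-] asks=[#1:4@105]
After op 4 [order #4] limit_sell(price=103, qty=3): fills=none; bids=[-] asks=[#4:3@103 #1:4@105]
After op 5 [order #5] market_buy(qty=6): fills=#5x#4:3@103 #5x#1:3@105; bids=[-] asks=[#1:1@105]
After op 6 [order #6] limit_sell(price=98, qty=7): fills=none; bids=[-] asks=[#6:7@98 #1:1@105]

Answer: 6@97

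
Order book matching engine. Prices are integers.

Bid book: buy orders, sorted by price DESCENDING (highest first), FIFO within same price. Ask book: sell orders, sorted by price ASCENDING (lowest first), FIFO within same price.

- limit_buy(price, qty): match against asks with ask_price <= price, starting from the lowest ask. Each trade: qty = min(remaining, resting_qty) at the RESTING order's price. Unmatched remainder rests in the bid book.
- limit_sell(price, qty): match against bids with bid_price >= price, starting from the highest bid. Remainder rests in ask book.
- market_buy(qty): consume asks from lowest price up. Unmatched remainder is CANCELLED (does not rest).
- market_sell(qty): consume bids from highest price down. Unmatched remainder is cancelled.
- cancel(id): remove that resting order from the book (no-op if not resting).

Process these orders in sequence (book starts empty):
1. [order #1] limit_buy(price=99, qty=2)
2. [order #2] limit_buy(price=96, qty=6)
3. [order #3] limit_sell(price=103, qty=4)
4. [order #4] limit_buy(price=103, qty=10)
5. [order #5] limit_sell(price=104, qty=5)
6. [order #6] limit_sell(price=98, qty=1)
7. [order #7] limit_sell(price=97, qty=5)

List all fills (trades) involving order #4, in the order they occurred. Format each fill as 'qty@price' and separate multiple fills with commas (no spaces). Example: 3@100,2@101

After op 1 [order #1] limit_buy(price=99, qty=2): fills=none; bids=[#1:2@99] asks=[-]
After op 2 [order #2] limit_buy(price=96, qty=6): fills=none; bids=[#1:2@99 #2:6@96] asks=[-]
After op 3 [order #3] limit_sell(price=103, qty=4): fills=none; bids=[#1:2@99 #2:6@96] asks=[#3:4@103]
After op 4 [order #4] limit_buy(price=103, qty=10): fills=#4x#3:4@103; bids=[#4:6@103 #1:2@99 #2:6@96] asks=[-]
After op 5 [order #5] limit_sell(price=104, qty=5): fills=none; bids=[#4:6@103 #1:2@99 #2:6@96] asks=[#5:5@104]
After op 6 [order #6] limit_sell(price=98, qty=1): fills=#4x#6:1@103; bids=[#4:5@103 #1:2@99 #2:6@96] asks=[#5:5@104]
After op 7 [order #7] limit_sell(price=97, qty=5): fills=#4x#7:5@103; bids=[#1:2@99 #2:6@96] asks=[#5:5@104]

Answer: 4@103,1@103,5@103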